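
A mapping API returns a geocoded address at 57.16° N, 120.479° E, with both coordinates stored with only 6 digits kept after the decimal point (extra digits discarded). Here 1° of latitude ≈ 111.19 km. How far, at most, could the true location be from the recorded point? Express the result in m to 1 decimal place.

Truncating at 6 decimal places can drop up to a full unit in the last place, so each coordinate may be off by as much as 1e-06°.
N–S: 1e-06° × 111190 m/° = 0.11119 m.
Longitude error → 1e-06 × 111190 × cos 57.16° = 1e-06 × 111190 × 0.5423 ≈ 0.0602978 m.
Worst case both components are at the extreme and orthogonal: √(0.11119² + 0.0602978²) ≈ 0.126487 m.

0.1 m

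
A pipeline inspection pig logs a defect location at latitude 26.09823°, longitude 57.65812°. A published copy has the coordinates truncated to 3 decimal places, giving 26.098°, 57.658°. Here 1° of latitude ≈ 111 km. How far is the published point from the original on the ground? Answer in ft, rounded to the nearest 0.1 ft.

92.5 ft

The latitude changed by +0.00023° and the longitude by +0.00012°.
N–S: 0.00023° × 111000 m/° = 25.53 m.
E–W at 26.098°: 0.00012° × 111000 × cos 26.098° = 0.00012 × 111000 × 0.8980 ≈ 11.9619 m.
Combined displacement = (25.53² + 11.9619²)^½ ≈ 28.1934 m.
Converting: 28.1934 m × 3.2808 ft/m ≈ 92.498 ft.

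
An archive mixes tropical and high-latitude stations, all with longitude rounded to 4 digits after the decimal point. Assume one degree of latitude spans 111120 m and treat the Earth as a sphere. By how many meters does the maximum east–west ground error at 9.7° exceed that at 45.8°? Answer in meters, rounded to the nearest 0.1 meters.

1.6 meters

Rounding to 4 decimal places leaves the longitude within ±5e-05° of the true value.
Error at 9.7° = 5e-05° × 111120 × cos 9.7° ≈ 5.556 × 0.9857 = 5.4766 m.
Error at 45.8° = 5e-05° × 111120 × cos 45.8° ≈ 5.556 × 0.6972 = 3.8734 m.
Difference: 5.4766 − 3.8734 = 1.6031 m.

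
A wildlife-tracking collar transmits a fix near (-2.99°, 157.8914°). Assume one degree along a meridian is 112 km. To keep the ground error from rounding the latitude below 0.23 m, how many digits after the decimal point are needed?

One degree of latitude covers 112000 m.
N decimal places → at most half a unit in the last place, 0.5 × 10⁻ᴺ° = 112000/2 × 10⁻ᴺ m.
Setting 56000 × 10⁻ᴺ ≤ 0.23 gives 10ᴺ ≥ 2.435e+05, i.e. N ≥ 5.39.
N = 5 would give 0.56 m (too coarse); N = 6 gives 0.056 m ≤ 0.23 m.

6 decimal places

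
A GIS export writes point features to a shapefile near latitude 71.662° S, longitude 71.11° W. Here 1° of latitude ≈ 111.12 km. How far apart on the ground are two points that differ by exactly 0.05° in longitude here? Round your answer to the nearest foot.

5735 feet

At 71.662° a degree of longitude is 111120 × cos 71.662° ≈ 34960.8 m, so 0.05° corresponds to 1748.04 m.
Converting: 1748.04 m × 3.2808 ft/m ≈ 5735 ft.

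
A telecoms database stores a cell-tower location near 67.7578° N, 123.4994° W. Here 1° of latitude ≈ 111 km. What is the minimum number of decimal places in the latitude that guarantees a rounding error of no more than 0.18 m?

6

One degree of latitude covers 111000 m.
N decimal places → at most half a unit in the last place, 0.5 × 10⁻ᴺ° = 111000/2 × 10⁻ᴺ m.
Need 0.5 × 111000 × 10⁻ᴺ ≤ 0.18 → 10⁻ᴺ ≤ 3.243e-06, so N ≥ 5.49.
N = 5 would give 0.555 m (too coarse); N = 6 gives 0.0555 m ≤ 0.18 m.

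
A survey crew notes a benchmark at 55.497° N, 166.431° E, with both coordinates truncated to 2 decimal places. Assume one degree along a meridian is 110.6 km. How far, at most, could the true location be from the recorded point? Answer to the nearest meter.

1271 meters

Truncating at 2 decimal places can drop up to a full unit in the last place, so each coordinate may be off by as much as 0.01°.
N–S: 0.01° × 110600 m/° = 1106 m.
Longitude error → 0.01 × 110600 × cos 55.497° = 0.01 × 110600 × 0.5664 ≈ 626.493 m.
Combining orthogonally: (1106² + 626.493²)^½ ≈ 1271.11 m.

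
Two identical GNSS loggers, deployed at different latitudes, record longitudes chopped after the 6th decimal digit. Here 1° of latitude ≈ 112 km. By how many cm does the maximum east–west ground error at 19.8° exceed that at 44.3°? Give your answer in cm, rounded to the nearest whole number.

3 cm

Truncating at 6 decimal places can drop up to a full unit in the last place, so the longitude may be off by as much as 1e-06°.
Error at 19.8° = 1e-06° × 112000 × cos 19.8° ≈ 0.112 × 0.9409 = 0.10538 m.
At 44.3°: 1e-06° × 112000 × cos 44.3° = 1e-06 × 112000 × 0.7157 ≈ 0.080158 m.
So the lower-latitude error exceeds the higher by 0.10538 − 0.080158 = 0.025221 m.
That is 0.0252211 m = 2.5221 cm.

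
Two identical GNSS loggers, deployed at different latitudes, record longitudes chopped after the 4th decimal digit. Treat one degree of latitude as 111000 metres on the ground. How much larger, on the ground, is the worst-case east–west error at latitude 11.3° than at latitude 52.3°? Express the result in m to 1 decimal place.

Truncating at 4 decimal places can drop up to a full unit in the last place, so the longitude may be off by as much as 0.0001°.
At 11.3°: 0.0001° × 111000 × cos 11.3° = 0.0001 × 111000 × 0.9806 ≈ 10.885 m.
Error at 52.3° = 0.0001° × 111000 × cos 52.3° ≈ 11.1 × 0.6115 = 6.788 m.
Difference: 10.885 − 6.788 = 4.0969 m.

4.1 m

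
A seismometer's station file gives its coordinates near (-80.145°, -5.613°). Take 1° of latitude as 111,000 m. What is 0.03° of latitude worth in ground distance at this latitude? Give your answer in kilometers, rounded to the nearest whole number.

Along a meridian 0.03° is 0.03 × 111000 = 3330 m.
That is 3330 m = 3.33 km.

3 kilometers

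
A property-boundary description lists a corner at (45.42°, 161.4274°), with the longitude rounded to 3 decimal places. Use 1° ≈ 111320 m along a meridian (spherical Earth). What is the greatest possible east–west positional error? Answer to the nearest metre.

39 metres

Rounding to 3 decimal places leaves the longitude within ±0.0005° of the true value.
At latitude 45.42° a degree of longitude spans 111320 m × cos 45.42° = 111320 × 0.7019 ≈ 78136 m.
So at most 0.0005° × 78136 ≈ 39.068 m east–west.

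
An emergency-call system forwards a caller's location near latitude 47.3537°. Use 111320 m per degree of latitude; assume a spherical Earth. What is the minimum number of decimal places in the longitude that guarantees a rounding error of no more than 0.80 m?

At 47.3537° one degree of longitude covers 111320 × cos 47.3537° ≈ 111320 × 0.6775 ≈ 75416 m.
Rounding to N decimal places gives at most 0.5 × 10⁻ᴺ degrees of error, i.e. 0.5 × 10⁻ᴺ × 75416 m.
Setting 37708 × 10⁻ᴺ ≤ 0.80 gives 10ᴺ ≥ 4.714e+04, i.e. N ≥ 4.67.
N = 4 would give 3.77 m (too coarse); N = 5 gives 0.377 m ≤ 0.80 m.

5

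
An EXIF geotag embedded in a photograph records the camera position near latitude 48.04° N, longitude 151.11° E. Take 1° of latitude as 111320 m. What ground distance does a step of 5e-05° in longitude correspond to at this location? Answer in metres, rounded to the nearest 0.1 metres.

3.7 metres

At 48.04° a degree of longitude is 111320 × cos 48.04° ≈ 74429.8 m, so 5e-05° corresponds to 3.72149 m.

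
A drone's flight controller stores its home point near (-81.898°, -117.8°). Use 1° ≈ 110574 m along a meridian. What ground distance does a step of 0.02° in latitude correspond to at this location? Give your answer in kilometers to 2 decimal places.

2.21 kilometers

Along a meridian 0.02° is 0.02 × 110574 = 2211.48 m.
That is 2211.48 m = 2.2115 km.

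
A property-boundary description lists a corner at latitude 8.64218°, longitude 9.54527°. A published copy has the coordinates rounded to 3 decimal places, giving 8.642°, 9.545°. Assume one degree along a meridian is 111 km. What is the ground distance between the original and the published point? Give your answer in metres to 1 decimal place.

35.7 metres

Δlat = 8.64218 − 8.642 = +0.00018°; Δlon = 9.54527 − 9.545 = +0.00027°.
N–S: 0.00018° × 111000 m/° = 19.98 m.
E–W at 8.642°: 0.00027° × 111000 × cos 8.642° = 0.00027 × 111000 × 0.9886 ≈ 29.6297 m.
Combined displacement = (19.98² + 29.6297²)^½ ≈ 35.7368 m.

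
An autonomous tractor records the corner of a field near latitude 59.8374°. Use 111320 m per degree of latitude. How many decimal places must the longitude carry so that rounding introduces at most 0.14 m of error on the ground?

6 decimal places

At 59.8374° one degree of longitude covers 111320 × cos 59.8374° ≈ 111320 × 0.5025 ≈ 55933.4 m.
N decimal places → at most half a unit in the last place, 0.5 × 10⁻ᴺ° = 55933.4/2 × 10⁻ᴺ m.
Need 0.5 × 55933.4 × 10⁻ᴺ ≤ 0.14 → 10⁻ᴺ ≤ 5.006e-06, so N ≥ 5.30.
At 5 places the error can reach 0.28 m, but 6 places keeps it to 0.028 m.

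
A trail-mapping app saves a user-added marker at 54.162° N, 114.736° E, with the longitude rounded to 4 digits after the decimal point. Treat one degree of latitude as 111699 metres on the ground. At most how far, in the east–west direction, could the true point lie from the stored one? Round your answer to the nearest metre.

3 metres

Rounding to 4 decimal places leaves the longitude within ±5e-05° of the true value.
Parallels shrink by cos φ, so at 54.162° a degree of longitude is 111699 × 0.5855 ≈ 65399.3 m.
Maximum E–W displacement: 5e-05 × 65399.3 = 3.26996 m.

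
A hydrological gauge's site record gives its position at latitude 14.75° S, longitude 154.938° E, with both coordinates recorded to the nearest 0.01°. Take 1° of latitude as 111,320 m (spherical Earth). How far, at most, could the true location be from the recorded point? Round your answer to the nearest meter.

Rounding to 2 decimal places leaves each coordinate within ±0.005° of the true value.
Latitude error → 0.005 × 111320 = 556.6 m along the meridian.
East–west component at 14.75°: 0.005° × 111320 × cos 14.75° ≈ 0.005 × 107652 ≈ 538.258 m.
Combining orthogonally: (556.6² + 538.258²)^½ ≈ 774.29 m.

774 meters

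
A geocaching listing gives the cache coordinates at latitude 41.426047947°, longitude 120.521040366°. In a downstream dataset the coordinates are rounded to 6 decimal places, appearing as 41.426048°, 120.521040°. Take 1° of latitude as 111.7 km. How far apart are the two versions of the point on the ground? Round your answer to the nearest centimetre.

The latitude changed by -0.000000053° and the longitude by +0.000000366°.
North–south shift: -0.000000053 × 111700 = -0.0059201 m.
E–W at 41.426°: 0.000000366° × 111700 × cos 41.426° = 0.000000366 × 111700 × 0.7498 ≈ 0.0306539 m.
Combined displacement = (0.0059201² + 0.0306539²)^½ ≈ 0.0312203 m.
That is 0.0312203 m = 3.122 cm.

3 centimetres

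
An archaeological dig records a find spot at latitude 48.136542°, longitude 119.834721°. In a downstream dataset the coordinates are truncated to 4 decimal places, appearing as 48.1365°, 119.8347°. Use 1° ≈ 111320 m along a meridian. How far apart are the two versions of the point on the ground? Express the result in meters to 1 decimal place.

4.9 meters

Δlat = 48.136542 − 48.1365 = +0.000042°; Δlon = 119.834721 − 119.8347 = +0.000021°.
N–S: 0.000042° × 111320 m/° = 4.67544 m.
East–west at this latitude: 0.000021° × 111320 × cos 48.1365° ≈ 0.000021 × 74290.3 = 1.5601 m.
Combined displacement = (4.67544² + 1.5601²)^½ ≈ 4.92886 m.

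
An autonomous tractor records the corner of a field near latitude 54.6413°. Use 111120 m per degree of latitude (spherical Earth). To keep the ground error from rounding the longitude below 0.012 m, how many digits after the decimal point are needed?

At 54.6413° one degree of longitude covers 111120 × cos 54.6413° ≈ 111120 × 0.5787 ≈ 64304.4 m.
Rounding to N decimal places gives at most 0.5 × 10⁻ᴺ degrees of error, i.e. 0.5 × 10⁻ᴺ × 64304.4 m.
Setting 32152.2 × 10⁻ᴺ ≤ 0.012 gives 10ᴺ ≥ 2.679e+06, i.e. N ≥ 6.43.
N = 6 would give 0.0322 m (too coarse); N = 7 gives 0.00322 m ≤ 0.012 m.

7 decimal places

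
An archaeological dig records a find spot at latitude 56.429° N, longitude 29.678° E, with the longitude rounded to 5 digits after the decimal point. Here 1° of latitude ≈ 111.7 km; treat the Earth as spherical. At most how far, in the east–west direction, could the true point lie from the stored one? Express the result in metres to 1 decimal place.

0.3 metres

Rounding to 5 decimal places leaves the longitude within ±5e-06° of the true value.
Parallels shrink by cos φ, so at 56.429° a degree of longitude is 111700 × 0.5530 ≈ 61766.7 m.
So at most 5e-06° × 61766.7 ≈ 0.308834 m east–west.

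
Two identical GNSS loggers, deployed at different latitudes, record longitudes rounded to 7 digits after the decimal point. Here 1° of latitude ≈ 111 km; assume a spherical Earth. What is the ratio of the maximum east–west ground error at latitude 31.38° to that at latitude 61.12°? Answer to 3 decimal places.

1.768

Rounding to 7 decimal places leaves the longitude within ±5e-08° of the true value.
At 31.38°: 5e-08° × 111000 × cos 31.38° = 5e-08 × 111000 × 0.8537 ≈ 0.0047382 m.
At 61.12°: 5e-08° × 111000 × cos 61.12° = 5e-08 × 111000 × 0.4830 ≈ 0.0026805 m.
The ratio reduces to cos 31.38° / cos 61.12° = 0.8537/0.4830 ≈ 1.7676.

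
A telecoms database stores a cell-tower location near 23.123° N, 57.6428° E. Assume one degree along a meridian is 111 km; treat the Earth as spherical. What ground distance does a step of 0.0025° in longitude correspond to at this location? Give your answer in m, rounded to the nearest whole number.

At 23.123° a degree of longitude is 111000 × cos 23.123° ≈ 102083 m, so 0.0025° corresponds to 255.207 m.

255 m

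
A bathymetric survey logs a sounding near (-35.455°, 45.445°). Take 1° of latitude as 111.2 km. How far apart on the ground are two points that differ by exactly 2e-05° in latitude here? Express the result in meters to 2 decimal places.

2.22 meters

Along a meridian 2e-05° is 2e-05 × 111200 = 2.224 m.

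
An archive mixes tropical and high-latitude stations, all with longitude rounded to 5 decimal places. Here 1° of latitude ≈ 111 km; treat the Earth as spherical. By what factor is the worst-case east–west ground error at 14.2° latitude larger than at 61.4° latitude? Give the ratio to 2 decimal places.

Rounding to 5 decimal places leaves the longitude within ±5e-06° of the true value.
At 14.2°: 5e-06° × 111000 × cos 14.2° = 5e-06 × 111000 × 0.9694 ≈ 0.53804 m.
Error at 61.4° = 5e-06° × 111000 × cos 61.4° ≈ 0.555 × 0.4787 = 0.26567 m.
The ratio reduces to cos 14.2° / cos 61.4° = 0.9694/0.4787 ≈ 2.0252.

2.03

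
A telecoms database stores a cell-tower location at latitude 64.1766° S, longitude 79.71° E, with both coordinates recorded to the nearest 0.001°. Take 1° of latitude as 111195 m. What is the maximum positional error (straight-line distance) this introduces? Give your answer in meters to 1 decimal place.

Rounding to 3 decimal places leaves each coordinate within ±0.0005° of the true value.
N–S: 0.0005° × 111195 m/° = 55.5975 m.
E–W at 64.1766°: 0.0005° × 111195 × cos 64.1766° = 0.0005 × 111195 × 0.4356 ≈ 24.2182 m.
The two errors are perpendicular, so the maximum displacement is √(55.5975² + 24.2182²) ≈ 60.6432 m.

60.6 meters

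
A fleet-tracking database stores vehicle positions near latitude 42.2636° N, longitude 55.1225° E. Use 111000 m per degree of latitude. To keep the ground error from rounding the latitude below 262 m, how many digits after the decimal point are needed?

One degree of latitude covers 111000 m.
With N decimal places the half-ulp bound is 0.5·10⁻ᴺ°, or 0.5·10⁻ᴺ × 111000 m on the ground.
Need 0.5 × 111000 × 10⁻ᴺ ≤ 262 → 10⁻ᴺ ≤ 4.721e-03, so N ≥ 2.33.
So 3 decimal places suffice (55.5 m); 2 would allow up to 555 m.

3 decimal places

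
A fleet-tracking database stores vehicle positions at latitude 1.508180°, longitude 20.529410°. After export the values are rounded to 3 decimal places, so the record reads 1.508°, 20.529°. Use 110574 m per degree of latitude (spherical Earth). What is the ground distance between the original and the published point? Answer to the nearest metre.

Δlat = 1.508180 − 1.508 = +0.000180°; Δlon = 20.529410 − 20.529 = +0.000410°.
N–S: 0.000180° × 110574 m/° = 19.9033 m.
East–west at this latitude: 0.000410° × 110574 × cos 1.508° ≈ 0.000410 × 110536 = 45.3196 m.
Combined displacement = (19.9033² + 45.3196²)^½ ≈ 49.4976 m.

49 metres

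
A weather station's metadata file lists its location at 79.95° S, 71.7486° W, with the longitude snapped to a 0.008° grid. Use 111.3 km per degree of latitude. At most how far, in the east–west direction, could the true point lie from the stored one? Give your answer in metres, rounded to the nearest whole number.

78 metres

With a 0.008° grid the true value lies within half a step, ±0.008°/2 = ±0.004°, of the stored one.
One degree of longitude at 79.95° is 111300 × cos 79.95° ≈ 111300 × 0.1745 = 19422.7 m.
So at most 0.004° × 19422.7 ≈ 77.6907 m east–west.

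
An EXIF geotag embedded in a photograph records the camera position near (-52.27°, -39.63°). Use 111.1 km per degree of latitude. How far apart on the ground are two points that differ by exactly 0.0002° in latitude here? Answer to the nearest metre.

0.0002° × 111100 m/° = 22.22 m.

22 metres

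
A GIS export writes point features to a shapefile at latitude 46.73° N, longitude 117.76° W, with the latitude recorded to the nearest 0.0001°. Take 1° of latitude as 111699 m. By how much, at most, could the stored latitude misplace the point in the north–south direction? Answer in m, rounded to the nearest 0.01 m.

5.58 m

Rounding to 4 decimal places leaves the latitude within ±5e-05° of the true value.
So the N–S error is at most 5e-05 × 111699 = 5.58495 m.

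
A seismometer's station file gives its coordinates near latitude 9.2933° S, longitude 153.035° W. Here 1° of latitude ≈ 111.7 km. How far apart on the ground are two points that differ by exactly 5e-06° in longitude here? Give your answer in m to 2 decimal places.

5e-06° of longitude at 9.2933° is 5e-06 × 111700 × cos 9.2933° ≈ 5e-06 × 110234 = 0.551169 m.

0.55 m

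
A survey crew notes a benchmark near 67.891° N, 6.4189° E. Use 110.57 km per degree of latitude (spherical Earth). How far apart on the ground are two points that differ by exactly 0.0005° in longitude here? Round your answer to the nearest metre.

21 metres

At 67.891° a degree of longitude is 110570 × cos 67.891° ≈ 41615.2 m, so 0.0005° corresponds to 20.8076 m.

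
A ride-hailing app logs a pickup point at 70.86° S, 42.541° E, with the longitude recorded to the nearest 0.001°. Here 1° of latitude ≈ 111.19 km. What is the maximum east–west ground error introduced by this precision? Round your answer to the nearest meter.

18 meters

Rounding to 3 decimal places leaves the longitude within ±0.0005° of the true value.
One degree of longitude at 70.86° is 111190 × cos 70.86° ≈ 111190 × 0.3279 = 36456.7 m.
So at most 0.0005° × 36456.7 ≈ 18.2284 m east–west.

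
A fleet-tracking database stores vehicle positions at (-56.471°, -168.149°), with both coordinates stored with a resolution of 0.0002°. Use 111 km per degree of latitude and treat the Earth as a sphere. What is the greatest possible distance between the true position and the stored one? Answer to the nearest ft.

42 ft

With a 0.0002° grid the true value lies within half a step, ±0.0002°/2 = ±0.0001°, of the stored one.
N–S: 0.0001° × 111000 m/° = 11.1 m.
East–west component at 56.471°: 0.0001° × 111000 × cos 56.471° ≈ 0.0001 × 61311.8 ≈ 6.13118 m.
Combining orthogonally: (11.1² + 6.13118²)^½ ≈ 12.6808 m.
Converting: 12.6808 m × 3.2808 ft/m ≈ 41.604 ft.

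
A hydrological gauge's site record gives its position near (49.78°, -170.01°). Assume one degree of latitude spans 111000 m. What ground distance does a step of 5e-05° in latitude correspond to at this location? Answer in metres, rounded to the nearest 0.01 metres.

5e-05° × 111000 m/° = 5.55 m.

5.55 metres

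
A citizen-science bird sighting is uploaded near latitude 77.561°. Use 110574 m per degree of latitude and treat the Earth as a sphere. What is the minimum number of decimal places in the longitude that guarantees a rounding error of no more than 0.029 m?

At 77.561° one degree of longitude covers 110574 × cos 77.561° ≈ 110574 × 0.2154 ≈ 23817.6 m.
Rounding to N decimal places gives at most 0.5 × 10⁻ᴺ degrees of error, i.e. 0.5 × 10⁻ᴺ × 23817.6 m.
Setting 11908.8 × 10⁻ᴺ ≤ 0.029 gives 10ᴺ ≥ 4.106e+05, i.e. N ≥ 5.61.
At 5 places the error can reach 0.119 m, but 6 places keeps it to 0.0119 m.

6 decimal places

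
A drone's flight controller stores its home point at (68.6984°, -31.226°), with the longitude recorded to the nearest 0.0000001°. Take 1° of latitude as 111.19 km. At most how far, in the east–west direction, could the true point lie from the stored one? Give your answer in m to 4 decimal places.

0.0020 m

Rounding to 7 decimal places leaves the longitude within ±5e-08° of the true value.
One degree of longitude at 68.6984° is 111190 × cos 68.6984° ≈ 111190 × 0.3633 = 40392.8 m.
So at most 5e-08° × 40392.8 ≈ 0.00201964 m east–west.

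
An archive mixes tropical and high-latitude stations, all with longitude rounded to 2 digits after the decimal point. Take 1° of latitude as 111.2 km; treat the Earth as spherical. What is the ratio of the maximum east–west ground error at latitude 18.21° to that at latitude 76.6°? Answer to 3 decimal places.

Rounding to 2 decimal places leaves the longitude within ±0.005° of the true value.
At 18.21°: 0.005° × 111200 × cos 18.21° = 0.005 × 111200 × 0.9499 ≈ 528.15 m.
At 76.6°: 0.005° × 111200 × cos 76.6° = 0.005 × 111200 × 0.2317 ≈ 128.85 m.
The ratio reduces to cos 18.21° / cos 76.6° = 0.9499/0.2317 ≈ 4.0989.

4.099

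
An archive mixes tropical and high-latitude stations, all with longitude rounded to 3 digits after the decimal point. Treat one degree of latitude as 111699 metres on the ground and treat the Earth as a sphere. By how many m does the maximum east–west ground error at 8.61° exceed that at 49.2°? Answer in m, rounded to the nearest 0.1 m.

Rounding to 3 decimal places leaves the longitude within ±0.0005° of the true value.
At 8.61°: 0.0005° × 111699 × cos 8.61° = 0.0005 × 111699 × 0.9887 ≈ 55.22 m.
At 49.2°: 0.0005° × 111699 × cos 49.2° = 0.0005 × 111699 × 0.6534 ≈ 36.493 m.
Difference: 55.22 − 36.493 = 18.727 m.

18.7 m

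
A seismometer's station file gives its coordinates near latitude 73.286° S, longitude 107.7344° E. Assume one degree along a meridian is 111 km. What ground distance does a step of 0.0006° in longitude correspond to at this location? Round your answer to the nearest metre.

At 73.286° a degree of longitude is 111000 × cos 73.286° ≈ 31923 m, so 0.0006° corresponds to 19.1538 m.

19 metres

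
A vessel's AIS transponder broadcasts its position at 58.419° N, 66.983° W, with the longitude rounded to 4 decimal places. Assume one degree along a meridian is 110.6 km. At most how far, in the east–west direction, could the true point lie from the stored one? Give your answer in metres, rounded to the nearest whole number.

3 metres

Rounding to 4 decimal places leaves the longitude within ±5e-05° of the true value.
Parallels shrink by cos φ, so at 58.419° a degree of longitude is 110600 × 0.5237 ≈ 57921.6 m.
Maximum E–W displacement: 5e-05 × 57921.6 = 2.89608 m.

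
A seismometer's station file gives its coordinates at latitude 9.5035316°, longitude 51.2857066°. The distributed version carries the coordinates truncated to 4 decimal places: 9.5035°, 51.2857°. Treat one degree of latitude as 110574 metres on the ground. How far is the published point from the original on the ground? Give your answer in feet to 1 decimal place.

The latitude changed by +0.0000316° and the longitude by +0.0000066°.
North–south shift: 0.0000316 × 110574 = 3.49414 m.
East–west at this latitude: 0.0000066° × 110574 × cos 9.5035° ≈ 0.0000066 × 109056 = 0.719772 m.
Combined displacement = (3.49414² + 0.719772²)^½ ≈ 3.5675 m.
Converting: 3.5675 m × 3.2808 ft/m ≈ 11.704 ft.

11.7 feet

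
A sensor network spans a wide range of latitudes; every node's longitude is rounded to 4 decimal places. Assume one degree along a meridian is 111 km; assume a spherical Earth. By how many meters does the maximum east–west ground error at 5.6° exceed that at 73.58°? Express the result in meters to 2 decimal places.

Rounding to 4 decimal places leaves the longitude within ±5e-05° of the true value.
At 5.6°: 5e-05° × 111000 × cos 5.6° = 5e-05 × 111000 × 0.9952 ≈ 5.5235 m.
At 73.58°: 5e-05° × 111000 × cos 73.58° = 5e-05 × 111000 × 0.2827 ≈ 1.5689 m.
Difference: 5.5235 − 1.5689 = 3.9547 m.

3.95 meters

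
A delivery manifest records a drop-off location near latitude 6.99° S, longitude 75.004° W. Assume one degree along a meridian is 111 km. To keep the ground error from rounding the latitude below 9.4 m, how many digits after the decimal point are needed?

One degree of latitude covers 111000 m.
Rounding to N decimal places gives at most 0.5 × 10⁻ᴺ degrees of error, i.e. 0.5 × 10⁻ᴺ × 111000 m.
Need 0.5 × 111000 × 10⁻ᴺ ≤ 9.4 → 10⁻ᴺ ≤ 1.694e-04, so N ≥ 3.77.
So 4 decimal places suffice (5.55 m); 3 would allow up to 55.5 m.

4 decimal places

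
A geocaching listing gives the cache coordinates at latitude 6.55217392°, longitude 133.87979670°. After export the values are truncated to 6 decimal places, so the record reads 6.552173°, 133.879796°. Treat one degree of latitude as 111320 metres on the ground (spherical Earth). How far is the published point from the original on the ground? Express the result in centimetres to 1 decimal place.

12.8 centimetres

The latitude changed by +0.00000092° and the longitude by +0.00000070°.
North–south shift: 0.00000092 × 111320 = 0.102414 m.
E–W at 6.55217°: 0.00000070° × 111320 × cos 6.55217° = 0.00000070 × 111320 × 0.9935 ≈ 0.077415 m.
Combined displacement = (0.102414² + 0.077415²)^½ ≈ 0.128381 m.
That is 0.128381 m = 12.838 cm.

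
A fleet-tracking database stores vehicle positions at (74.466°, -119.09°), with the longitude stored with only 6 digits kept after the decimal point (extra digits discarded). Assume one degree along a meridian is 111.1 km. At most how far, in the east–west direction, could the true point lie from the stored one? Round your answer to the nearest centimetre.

Truncating at 6 decimal places can drop up to a full unit in the last place, so the longitude may be off by as much as 1e-06°.
Parallels shrink by cos φ, so at 74.466° a degree of longitude is 111100 × 0.2678 ≈ 29753.7 m.
East–west error: 1e-06° × 29753.7 m/° ≈ 0.0297537 m.
That is 0.0297537 m = 2.9754 cm.

3 centimetres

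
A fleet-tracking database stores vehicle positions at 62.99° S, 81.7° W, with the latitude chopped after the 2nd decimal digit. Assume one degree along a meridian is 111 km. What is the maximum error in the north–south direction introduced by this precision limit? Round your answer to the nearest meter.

Truncating at 2 decimal places can drop up to a full unit in the last place, so the latitude may be off by as much as 0.01°.
North–south distance: 0.01° × 111000 m/° = 1110 m.

1110 meters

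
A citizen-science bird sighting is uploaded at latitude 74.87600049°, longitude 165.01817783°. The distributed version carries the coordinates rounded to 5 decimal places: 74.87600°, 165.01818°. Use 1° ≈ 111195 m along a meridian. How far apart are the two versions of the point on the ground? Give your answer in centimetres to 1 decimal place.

Δlat = 74.87600049 − 74.87600 = +0.00000049°; Δlon = 165.01817783 − 165.01818 = -0.00000217°.
N–S: 0.00000049° × 111195 m/° = 0.0544855 m.
E–W at 74.876°: -0.00000217° × 111195 × cos 74.876° = -0.00000217 × 111195 × 0.2609 ≈ -0.0629555 m.
Hypotenuse of the two orthogonal shifts: √(0.0544855² + 0.0629555²) = 0.0832591 m.
That is 0.0832591 m = 8.3259 cm.

8.3 centimetres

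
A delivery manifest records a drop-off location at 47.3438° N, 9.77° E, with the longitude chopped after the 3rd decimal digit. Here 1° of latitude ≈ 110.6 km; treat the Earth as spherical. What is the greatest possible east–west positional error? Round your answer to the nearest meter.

75 meters

Truncating at 3 decimal places can drop up to a full unit in the last place, so the longitude may be off by as much as 0.001°.
Parallels shrink by cos φ, so at 47.3438° a degree of longitude is 110600 × 0.6776 ≈ 74942.3 m.
Maximum E–W displacement: 0.001 × 74942.3 = 74.9423 m.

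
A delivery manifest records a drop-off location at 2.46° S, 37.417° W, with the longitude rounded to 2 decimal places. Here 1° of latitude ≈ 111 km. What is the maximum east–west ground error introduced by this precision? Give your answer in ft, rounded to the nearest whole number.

Rounding to 2 decimal places leaves the longitude within ±0.005° of the true value.
Parallels shrink by cos φ, so at 2.46° a degree of longitude is 111000 × 0.9991 ≈ 110898 m.
So at most 0.005° × 110898 ≈ 554.489 m east–west.
In feet: 554.489 m ÷ 0.3048 ≈ 1819.2 ft.

1819 ft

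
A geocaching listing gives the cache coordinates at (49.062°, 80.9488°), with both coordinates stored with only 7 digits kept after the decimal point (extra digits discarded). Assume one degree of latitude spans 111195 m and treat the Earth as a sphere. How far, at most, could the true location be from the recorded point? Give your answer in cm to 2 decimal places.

1.33 cm

Truncating at 7 decimal places can drop up to a full unit in the last place, so each coordinate may be off by as much as 1e-07°.
Latitude error → 1e-07 × 111195 = 0.0111195 m along the meridian.
East–west component at 49.062°: 1e-07° × 111195 × cos 49.062° ≈ 1e-07 × 72859.6 ≈ 0.00728596 m.
Combining orthogonally: (0.0111195² + 0.00728596²)^½ ≈ 0.0132939 m.
That is 0.0132939 m = 1.3294 cm.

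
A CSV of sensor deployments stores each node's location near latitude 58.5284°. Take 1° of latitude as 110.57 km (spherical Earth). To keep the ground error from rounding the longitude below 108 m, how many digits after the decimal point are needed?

At 58.5284° one degree of longitude covers 110570 × cos 58.5284° ≈ 110570 × 0.5221 ≈ 57725.9 m.
Rounding to N decimal places gives at most 0.5 × 10⁻ᴺ degrees of error, i.e. 0.5 × 10⁻ᴺ × 57725.9 m.
Need 0.5 × 57725.9 × 10⁻ᴺ ≤ 108 → 10⁻ᴺ ≤ 3.742e-03, so N ≥ 2.43.
At 2 places the error can reach 289 m, but 3 places keeps it to 28.9 m.

3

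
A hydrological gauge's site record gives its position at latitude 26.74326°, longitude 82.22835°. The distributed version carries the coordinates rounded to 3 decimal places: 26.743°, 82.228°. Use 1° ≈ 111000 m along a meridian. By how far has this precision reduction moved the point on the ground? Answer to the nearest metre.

Δlat = 26.74326 − 26.743 = +0.00026°; Δlon = 82.22835 − 82.228 = +0.00035°.
N–S: 0.00026° × 111000 m/° = 28.86 m.
East–west at this latitude: 0.00035° × 111000 × cos 26.743° ≈ 0.00035 × 99126.8 = 34.6944 m.
Distance: √(28.86² + 34.6944²) ≈ 45.1287 m.

45 metres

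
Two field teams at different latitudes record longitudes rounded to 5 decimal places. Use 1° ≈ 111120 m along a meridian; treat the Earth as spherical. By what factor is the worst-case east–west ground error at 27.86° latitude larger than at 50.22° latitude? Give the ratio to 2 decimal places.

Rounding to 5 decimal places leaves the longitude within ±5e-06° of the true value.
Error at 27.86° = 5e-06° × 111120 × cos 27.86° ≈ 0.5556 × 0.8841 = 0.4912 m.
Error at 50.22° = 5e-06° × 111120 × cos 50.22° ≈ 0.5556 × 0.6398 = 0.3555 m.
Ratio: 0.4912 / 0.3555 = cos 27.86° / cos 50.22° ≈ 1.3817.

1.38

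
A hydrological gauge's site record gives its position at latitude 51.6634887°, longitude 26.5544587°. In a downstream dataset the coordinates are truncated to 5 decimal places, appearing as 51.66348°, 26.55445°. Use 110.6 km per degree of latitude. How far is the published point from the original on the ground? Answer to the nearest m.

Δlat = 51.6634887 − 51.66348 = +0.0000087°; Δlon = 26.5544587 − 26.55445 = +0.0000087°.
N–S: 0.0000087° × 110600 m/° = 0.96222 m.
E–W at 51.6635°: 0.0000087° × 110600 × cos 51.6635° = 0.0000087 × 110600 × 0.6203 ≈ 0.596845 m.
Hypotenuse of the two orthogonal shifts: √(0.96222² + 0.596845²) = 1.13229 m.

1 m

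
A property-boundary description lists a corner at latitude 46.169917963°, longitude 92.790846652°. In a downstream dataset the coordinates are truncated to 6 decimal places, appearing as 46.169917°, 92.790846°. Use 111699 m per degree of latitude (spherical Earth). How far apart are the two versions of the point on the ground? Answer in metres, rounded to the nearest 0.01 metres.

The latitude changed by +0.000000963° and the longitude by +0.000000652°.
North–south shift: 0.000000963 × 111699 = 0.107566 m.
E–W at 46.1699°: 0.000000652° × 111699 × cos 46.1699° = 0.000000652 × 111699 × 0.6925 ≈ 0.0504348 m.
Combined displacement = (0.107566² + 0.0504348²)^½ ≈ 0.118803 m.

0.12 metres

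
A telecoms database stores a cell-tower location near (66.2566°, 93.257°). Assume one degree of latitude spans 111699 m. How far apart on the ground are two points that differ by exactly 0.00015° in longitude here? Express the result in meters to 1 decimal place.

6.7 meters

One degree of longitude here spans 111699 × cos 66.2566° = 111699 × 0.4026 ≈ 44974.6 m; 0.00015° of that is 6.74619 m.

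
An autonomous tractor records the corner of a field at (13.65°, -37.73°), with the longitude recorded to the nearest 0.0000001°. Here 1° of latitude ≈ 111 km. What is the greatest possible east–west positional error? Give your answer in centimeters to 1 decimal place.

0.5 centimeters

Rounding to 7 decimal places leaves the longitude within ±5e-08° of the true value.
Parallels shrink by cos φ, so at 13.65° a degree of longitude is 111000 × 0.9718 ≈ 107865 m.
So at most 5e-08° × 107865 ≈ 0.00539324 m east–west.
That is 0.00539324 m = 0.53932 cm.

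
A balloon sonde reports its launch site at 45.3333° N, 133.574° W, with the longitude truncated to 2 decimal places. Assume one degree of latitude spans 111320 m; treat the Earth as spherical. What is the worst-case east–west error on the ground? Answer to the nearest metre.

Truncating at 2 decimal places can drop up to a full unit in the last place, so the longitude may be off by as much as 0.01°.
Parallels shrink by cos φ, so at 45.3333° a degree of longitude is 111320 × 0.7030 ≈ 78255.9 m.
Maximum E–W displacement: 0.01 × 78255.9 = 782.559 m.

783 metres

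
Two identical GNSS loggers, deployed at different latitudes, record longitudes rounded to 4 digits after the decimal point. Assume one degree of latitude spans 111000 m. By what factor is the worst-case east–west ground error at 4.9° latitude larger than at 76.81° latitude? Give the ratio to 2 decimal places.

4.37

Rounding to 4 decimal places leaves the longitude within ±5e-05° of the true value.
At 4.9°: 5e-05° × 111000 × cos 4.9° = 5e-05 × 111000 × 0.9963 ≈ 5.5297 m.
At 76.81°: 5e-05° × 111000 × cos 76.81° = 5e-05 × 111000 × 0.2282 ≈ 1.2664 m.
Ratio: 5.5297 / 1.2664 = cos 4.9° / cos 76.81° ≈ 4.3665.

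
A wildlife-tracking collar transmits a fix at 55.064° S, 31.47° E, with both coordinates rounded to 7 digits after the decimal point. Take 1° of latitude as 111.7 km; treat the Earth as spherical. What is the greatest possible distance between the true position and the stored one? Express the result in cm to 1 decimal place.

Rounding to 7 decimal places leaves each coordinate within ±5e-08° of the true value.
N–S: 5e-08° × 111700 m/° = 0.005585 m.
East–west component at 55.064°: 5e-08° × 111700 × cos 55.064° ≈ 5e-08 × 63966.2 ≈ 0.00319831 m.
The two errors are perpendicular, so the maximum displacement is √(0.005585² + 0.00319831²) ≈ 0.00643595 m.
That is 0.00643595 m = 0.64359 cm.

0.6 cm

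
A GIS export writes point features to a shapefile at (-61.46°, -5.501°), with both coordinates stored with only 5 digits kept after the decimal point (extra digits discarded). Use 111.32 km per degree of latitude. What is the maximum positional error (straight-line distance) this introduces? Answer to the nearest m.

1 m

Truncating at 5 decimal places can drop up to a full unit in the last place, so each coordinate may be off by as much as 1e-05°.
North–south component: 1e-05° × 111320 = 1.1132 m.
Longitude error → 1e-05 × 111320 × cos 61.46° = 1e-05 × 111320 × 0.4778 ≈ 0.531856 m.
Worst case both components are at the extreme and orthogonal: √(1.1132² + 0.531856²) ≈ 1.23373 m.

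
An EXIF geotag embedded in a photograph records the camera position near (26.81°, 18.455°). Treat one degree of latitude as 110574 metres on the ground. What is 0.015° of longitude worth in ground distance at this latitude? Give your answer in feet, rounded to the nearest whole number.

4857 feet

At 26.81° a degree of longitude is 110574 × cos 26.81° ≈ 98688.1 m, so 0.015° corresponds to 1480.32 m.
Converting: 1480.32 m × 3.2808 ft/m ≈ 4856.7 ft.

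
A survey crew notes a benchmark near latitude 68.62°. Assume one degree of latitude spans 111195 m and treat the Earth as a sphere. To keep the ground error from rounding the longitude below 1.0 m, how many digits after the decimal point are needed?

5

At 68.62° one degree of longitude covers 111195 × cos 68.62° ≈ 111195 × 0.3646 ≈ 40536.3 m.
Rounding to N decimal places gives at most 0.5 × 10⁻ᴺ degrees of error, i.e. 0.5 × 10⁻ᴺ × 40536.3 m.
Need 0.5 × 40536.3 × 10⁻ᴺ ≤ 1.0 → 10⁻ᴺ ≤ 4.934e-05, so N ≥ 4.31.
So 5 decimal places suffice (0.203 m); 4 would allow up to 2.03 m.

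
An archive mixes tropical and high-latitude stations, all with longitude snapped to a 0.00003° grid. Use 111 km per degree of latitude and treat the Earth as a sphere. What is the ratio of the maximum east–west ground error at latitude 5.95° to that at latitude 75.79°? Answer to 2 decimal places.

With a 0.00003° grid the true value lies within half a step, ±0.00003°/2 = ±1.5e-05°, of the stored one.
At 5.95°: 1.5e-05° × 111000 × cos 5.95° = 1.5e-05 × 111000 × 0.9946 ≈ 1.656 m.
At 75.79°: 1.5e-05° × 111000 × cos 75.79° = 1.5e-05 × 111000 × 0.2455 ≈ 0.40872 m.
Ratio: 1.656 / 0.40872 = cos 5.95° / cos 75.79° ≈ 4.0518.

4.05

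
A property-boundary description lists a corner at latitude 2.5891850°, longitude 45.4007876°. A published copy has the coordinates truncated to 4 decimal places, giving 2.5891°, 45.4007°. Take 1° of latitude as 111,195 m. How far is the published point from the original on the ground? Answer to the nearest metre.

14 metres

Δlat = 2.5891850 − 2.5891 = +0.0000850°; Δlon = 45.4007876 − 45.4007 = +0.0000876°.
N–S: 0.0000850° × 111195 m/° = 9.45157 m.
East–west at this latitude: 0.0000876° × 111195 × cos 2.5891° ≈ 0.0000876 × 111081 = 9.73074 m.
Combined displacement = (9.45157² + 9.73074²)^½ ≈ 13.5654 m.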